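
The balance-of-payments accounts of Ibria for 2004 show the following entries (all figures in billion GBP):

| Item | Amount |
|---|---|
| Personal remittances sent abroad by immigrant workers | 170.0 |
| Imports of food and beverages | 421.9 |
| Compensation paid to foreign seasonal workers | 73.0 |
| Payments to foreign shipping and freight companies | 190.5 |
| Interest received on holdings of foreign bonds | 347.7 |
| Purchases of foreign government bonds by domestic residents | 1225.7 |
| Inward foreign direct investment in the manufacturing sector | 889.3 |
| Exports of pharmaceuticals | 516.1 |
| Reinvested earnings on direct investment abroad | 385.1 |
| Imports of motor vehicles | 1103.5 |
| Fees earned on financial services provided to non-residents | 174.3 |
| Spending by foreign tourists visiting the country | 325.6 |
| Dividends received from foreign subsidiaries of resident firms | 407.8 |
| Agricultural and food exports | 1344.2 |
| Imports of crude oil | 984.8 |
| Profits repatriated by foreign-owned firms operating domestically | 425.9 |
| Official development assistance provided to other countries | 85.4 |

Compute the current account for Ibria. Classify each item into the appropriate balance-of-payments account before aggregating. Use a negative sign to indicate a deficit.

45.8

Goods: 1344.2 + 516.1 - 984.8 - 1103.5 - 421.9 = -649.9
Services: 174.3 + 325.6 - 190.5 = 309.4
Primary income: -425.9 + 347.7 - 73.0 + 407.8 + 385.1 = 641.7
Secondary income: -170.0 - 85.4 = -255.4
Current account = (-649.9) + 309.4 + 641.7 + (-255.4) = 45.8
(Excluded from the current account — financial account: purchases of foreign government bonds by domestic residents 1225.7, inward foreign direct investment in the manufacturing sector 889.3.)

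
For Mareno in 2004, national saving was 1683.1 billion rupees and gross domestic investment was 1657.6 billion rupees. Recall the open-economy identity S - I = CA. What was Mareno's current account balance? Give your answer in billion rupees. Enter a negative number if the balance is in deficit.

S - I = CA (net lending to the rest of the world).
CA = S - I = 1683.1 - 1657.6 = 25.5

25.5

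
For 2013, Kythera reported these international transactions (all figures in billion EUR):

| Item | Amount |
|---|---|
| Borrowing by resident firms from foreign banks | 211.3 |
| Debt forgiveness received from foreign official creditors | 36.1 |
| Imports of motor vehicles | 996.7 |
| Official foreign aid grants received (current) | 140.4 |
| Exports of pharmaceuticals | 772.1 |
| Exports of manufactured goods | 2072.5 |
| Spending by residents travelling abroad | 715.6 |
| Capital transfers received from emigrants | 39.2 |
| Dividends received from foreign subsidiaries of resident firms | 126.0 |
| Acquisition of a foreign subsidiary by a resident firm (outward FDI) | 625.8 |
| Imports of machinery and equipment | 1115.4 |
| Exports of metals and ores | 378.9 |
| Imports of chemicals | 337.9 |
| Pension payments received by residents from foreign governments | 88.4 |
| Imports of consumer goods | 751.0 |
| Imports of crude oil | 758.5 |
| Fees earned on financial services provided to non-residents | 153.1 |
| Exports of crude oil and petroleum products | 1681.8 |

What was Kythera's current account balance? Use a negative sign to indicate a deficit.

Goods: 1681.8 - 337.9 + 378.9 + 772.1 - 1115.4 - 751.0 - 758.5 - 996.7 + 2072.5 = 945.8
Services: 153.1 - 715.6 = -562.5
Primary income: 126.0
Secondary income: 88.4 + 140.4 = 228.8
Current account = 945.8 + (-562.5) + 126.0 + 228.8 = 738.1
(Excluded from the current account — financial account: borrowing by resident firms from foreign banks 211.3, acquisition of a foreign subsidiary by a resident firm (outward FDI) 625.8; capital account: debt forgiveness received from foreign official creditors 36.1, capital transfers received from emigrants 39.2.)

738.1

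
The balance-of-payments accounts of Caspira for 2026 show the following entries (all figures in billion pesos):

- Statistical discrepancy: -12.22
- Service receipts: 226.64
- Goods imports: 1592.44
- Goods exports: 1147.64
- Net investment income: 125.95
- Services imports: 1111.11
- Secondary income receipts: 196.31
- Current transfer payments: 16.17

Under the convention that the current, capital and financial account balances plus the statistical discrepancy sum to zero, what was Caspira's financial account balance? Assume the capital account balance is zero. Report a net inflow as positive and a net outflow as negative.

1035.40

Goods balance = 1147.64 - 1592.44 = -444.80
Services balance = 226.64 - 1111.11 = -884.47
Trade balance (goods + services) = -444.80 + (-884.47) = -1329.27
Net primary income = 125.95
Net secondary income = 196.31 - 16.17 = 180.14
Current account = -1329.27 + 125.95 + 180.14 = -1023.18
Financial account = -(-1023.18 + (-12.22)) = 1035.40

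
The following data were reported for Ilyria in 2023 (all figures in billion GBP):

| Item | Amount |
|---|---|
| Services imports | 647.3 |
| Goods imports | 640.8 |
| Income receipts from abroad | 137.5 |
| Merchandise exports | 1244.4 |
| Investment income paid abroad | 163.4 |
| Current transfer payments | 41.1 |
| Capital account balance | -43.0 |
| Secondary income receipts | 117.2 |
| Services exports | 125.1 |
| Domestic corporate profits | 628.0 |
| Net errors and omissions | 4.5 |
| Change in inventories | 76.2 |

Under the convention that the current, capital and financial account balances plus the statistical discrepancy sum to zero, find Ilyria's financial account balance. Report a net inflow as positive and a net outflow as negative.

-93.1

Goods balance = 1244.4 - 640.8 = 603.6
Services balance = 125.1 - 647.3 = -522.2
Trade balance (goods + services) = 603.6 + (-522.2) = 81.4
Net primary income = 137.5 - 163.4 = -25.9
Net secondary income = 117.2 - 41.1 = 76.1
Current account = 81.4 + (-25.9) + 76.1 = 131.6
Financial account = -(131.6 + (-43.0) + 4.5) = -93.1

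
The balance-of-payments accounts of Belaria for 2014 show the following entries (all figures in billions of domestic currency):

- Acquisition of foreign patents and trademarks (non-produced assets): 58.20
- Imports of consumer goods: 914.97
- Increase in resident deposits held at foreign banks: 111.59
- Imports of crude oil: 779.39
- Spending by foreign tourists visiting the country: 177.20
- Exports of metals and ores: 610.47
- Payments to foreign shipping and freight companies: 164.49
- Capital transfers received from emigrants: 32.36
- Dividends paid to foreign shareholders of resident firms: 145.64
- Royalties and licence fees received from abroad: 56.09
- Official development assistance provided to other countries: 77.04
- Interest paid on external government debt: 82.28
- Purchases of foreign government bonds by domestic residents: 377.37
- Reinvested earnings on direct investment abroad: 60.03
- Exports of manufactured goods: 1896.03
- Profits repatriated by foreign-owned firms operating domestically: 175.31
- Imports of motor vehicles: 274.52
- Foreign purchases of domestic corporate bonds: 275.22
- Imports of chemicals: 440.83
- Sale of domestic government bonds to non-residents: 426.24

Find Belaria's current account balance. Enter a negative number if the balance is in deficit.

-254.65

Goods: 610.47 - 914.97 - 779.39 + 1896.03 - 440.83 - 274.52 = 96.79
Services: 177.20 + 56.09 - 164.49 = 68.80
Primary income: -145.64 - 175.31 - 82.28 + 60.03 = -343.20
Secondary income: -77.04
Current account = 96.79 + 68.80 + (-343.20) + (-77.04) = -254.65
(Excluded from the current account — capital account: acquisition of foreign patents and trademarks (non-produced assets) 58.20, capital transfers received from emigrants 32.36; financial account: increase in resident deposits held at foreign banks 111.59, purchases of foreign government bonds by domestic residents 377.37, foreign purchases of domestic corporate bonds 275.22, sale of domestic government bonds to non-residents 426.24.)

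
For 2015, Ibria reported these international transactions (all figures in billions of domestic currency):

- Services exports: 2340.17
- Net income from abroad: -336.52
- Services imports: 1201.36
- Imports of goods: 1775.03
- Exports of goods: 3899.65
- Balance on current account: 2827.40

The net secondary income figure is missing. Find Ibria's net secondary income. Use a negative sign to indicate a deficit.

-99.51

Current account = goods balance + services balance + net primary income + net secondary income
Sum of the known components = 2926.91
Net secondary income = CA - (known components) = 2827.40 - 2926.91 = -99.51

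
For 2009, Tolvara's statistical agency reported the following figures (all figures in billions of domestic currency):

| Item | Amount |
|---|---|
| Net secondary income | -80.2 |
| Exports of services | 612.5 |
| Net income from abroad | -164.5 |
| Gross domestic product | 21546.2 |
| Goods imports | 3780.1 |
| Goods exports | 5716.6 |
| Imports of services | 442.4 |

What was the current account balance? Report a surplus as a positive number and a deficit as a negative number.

Goods balance = 5716.6 - 3780.1 = 1936.5
Services balance = 612.5 - 442.4 = 170.1
Trade balance (goods + services) = 1936.5 + 170.1 = 2106.6
Net primary income = -164.5
Net secondary income = -80.2
Current account = 2106.6 + (-164.5) + (-80.2) = 1861.9

1861.9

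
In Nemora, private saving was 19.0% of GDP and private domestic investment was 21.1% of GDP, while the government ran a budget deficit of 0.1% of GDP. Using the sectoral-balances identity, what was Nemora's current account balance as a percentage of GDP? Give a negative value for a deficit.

-2.2

By the sectoral-balances identity, CA = (S_private - I) + (T - G).
Private balance = 19.0 - 21.1 = -2.1
Government balance (T - G) = -0.1
CA = -2.1 + (-0.1) = -2.2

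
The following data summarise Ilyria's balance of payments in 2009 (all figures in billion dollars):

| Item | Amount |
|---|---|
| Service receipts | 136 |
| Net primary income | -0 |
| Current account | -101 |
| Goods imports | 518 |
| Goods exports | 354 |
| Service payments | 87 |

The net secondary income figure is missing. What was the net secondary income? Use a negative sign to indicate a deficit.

Current account = goods balance + services balance + net primary income + net secondary income
Sum of the known components = -115
Net secondary income = CA - (known components) = -101 - (-115) = 14

14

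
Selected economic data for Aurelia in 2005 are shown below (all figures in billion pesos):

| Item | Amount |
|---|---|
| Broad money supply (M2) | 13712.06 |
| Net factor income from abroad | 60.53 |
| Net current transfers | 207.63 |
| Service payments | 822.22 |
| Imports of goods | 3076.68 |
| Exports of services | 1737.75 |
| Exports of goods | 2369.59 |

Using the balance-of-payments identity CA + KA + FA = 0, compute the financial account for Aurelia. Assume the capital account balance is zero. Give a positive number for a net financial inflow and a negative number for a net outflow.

-476.60

Goods balance = 2369.59 - 3076.68 = -707.09
Services balance = 1737.75 - 822.22 = 915.53
Trade balance (goods + services) = -707.09 + 915.53 = 208.44
Net primary income = 60.53
Net secondary income = 207.63
Current account = 208.44 + 60.53 + 207.63 = 476.60
Financial account = -(476.60) = -476.60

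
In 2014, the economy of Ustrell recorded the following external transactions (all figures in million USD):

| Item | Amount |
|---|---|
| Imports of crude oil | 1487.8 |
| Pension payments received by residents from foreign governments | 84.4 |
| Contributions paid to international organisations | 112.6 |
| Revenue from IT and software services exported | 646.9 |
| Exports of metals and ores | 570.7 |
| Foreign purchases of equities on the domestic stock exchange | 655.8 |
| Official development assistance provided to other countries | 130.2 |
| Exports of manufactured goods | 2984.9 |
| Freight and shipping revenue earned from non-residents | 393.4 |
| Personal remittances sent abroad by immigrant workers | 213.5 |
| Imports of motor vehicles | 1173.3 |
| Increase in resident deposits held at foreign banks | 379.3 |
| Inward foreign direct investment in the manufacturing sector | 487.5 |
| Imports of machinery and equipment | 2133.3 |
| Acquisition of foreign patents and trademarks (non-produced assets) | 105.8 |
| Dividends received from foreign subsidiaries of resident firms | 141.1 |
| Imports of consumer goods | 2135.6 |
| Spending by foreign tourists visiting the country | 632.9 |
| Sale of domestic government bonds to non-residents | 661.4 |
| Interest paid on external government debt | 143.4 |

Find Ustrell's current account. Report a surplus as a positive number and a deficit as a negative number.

Goods: -2135.6 + 570.7 + 2984.9 - 1173.3 - 2133.3 - 1487.8 = -3374.4
Services: 646.9 + 393.4 + 632.9 = 1673.2
Primary income: 141.1 - 143.4 = -2.3
Secondary income: -112.6 - 130.2 + 84.4 - 213.5 = -371.9
Current account = (-3374.4) + 1673.2 + (-2.3) + (-371.9) = -2075.4
(Excluded from the current account — financial account: foreign purchases of equities on the domestic stock exchange 655.8, increase in resident deposits held at foreign banks 379.3, inward foreign direct investment in the manufacturing sector 487.5, sale of domestic government bonds to non-residents 661.4; capital account: acquisition of foreign patents and trademarks (non-produced assets) 105.8.)

-2075.4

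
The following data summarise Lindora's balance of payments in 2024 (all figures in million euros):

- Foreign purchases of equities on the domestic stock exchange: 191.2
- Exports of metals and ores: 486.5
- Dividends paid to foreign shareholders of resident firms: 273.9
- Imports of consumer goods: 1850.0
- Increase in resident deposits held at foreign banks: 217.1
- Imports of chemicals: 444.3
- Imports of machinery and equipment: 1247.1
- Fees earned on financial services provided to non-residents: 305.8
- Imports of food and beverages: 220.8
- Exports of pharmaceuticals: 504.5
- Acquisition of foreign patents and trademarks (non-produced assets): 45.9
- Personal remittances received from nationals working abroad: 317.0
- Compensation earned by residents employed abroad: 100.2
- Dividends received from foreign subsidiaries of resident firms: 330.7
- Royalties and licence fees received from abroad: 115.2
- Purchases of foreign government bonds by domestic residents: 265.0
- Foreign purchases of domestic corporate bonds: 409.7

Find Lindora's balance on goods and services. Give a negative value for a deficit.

Goods: -1850.0 - 444.3 - 220.8 - 1247.1 + 504.5 + 486.5 = -2771.2
Services: 115.2 + 305.8 = 421.0
Trade balance = -2771.2 + 421.0 = -2350.2
(Excluded from the trade balance — financial account: foreign purchases of equities on the domestic stock exchange 191.2, increase in resident deposits held at foreign banks 217.1, purchases of foreign government bonds by domestic residents 265.0, foreign purchases of domestic corporate bonds 409.7; primary income: dividends paid to foreign shareholders of resident firms 273.9, compensation earned by residents employed abroad 100.2, dividends received from foreign subsidiaries of resident firms 330.7; capital account: acquisition of foreign patents and trademarks (non-produced assets) 45.9; secondary income: personal remittances received from nationals working abroad 317.0.)

-2350.2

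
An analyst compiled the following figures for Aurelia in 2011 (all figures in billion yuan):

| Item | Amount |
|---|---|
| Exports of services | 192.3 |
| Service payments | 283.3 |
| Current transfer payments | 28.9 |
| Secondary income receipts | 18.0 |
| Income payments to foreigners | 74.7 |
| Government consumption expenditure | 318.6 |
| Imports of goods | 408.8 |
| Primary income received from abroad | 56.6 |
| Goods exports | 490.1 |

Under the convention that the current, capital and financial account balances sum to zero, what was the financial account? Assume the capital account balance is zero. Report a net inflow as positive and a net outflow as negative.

Goods balance = 490.1 - 408.8 = 81.3
Services balance = 192.3 - 283.3 = -91.0
Trade balance (goods + services) = 81.3 + (-91.0) = -9.7
Net primary income = 56.6 - 74.7 = -18.1
Net secondary income = 18.0 - 28.9 = -10.9
Current account = -9.7 + (-18.1) + (-10.9) = -38.7
Financial account = -(-38.7) = 38.7

38.7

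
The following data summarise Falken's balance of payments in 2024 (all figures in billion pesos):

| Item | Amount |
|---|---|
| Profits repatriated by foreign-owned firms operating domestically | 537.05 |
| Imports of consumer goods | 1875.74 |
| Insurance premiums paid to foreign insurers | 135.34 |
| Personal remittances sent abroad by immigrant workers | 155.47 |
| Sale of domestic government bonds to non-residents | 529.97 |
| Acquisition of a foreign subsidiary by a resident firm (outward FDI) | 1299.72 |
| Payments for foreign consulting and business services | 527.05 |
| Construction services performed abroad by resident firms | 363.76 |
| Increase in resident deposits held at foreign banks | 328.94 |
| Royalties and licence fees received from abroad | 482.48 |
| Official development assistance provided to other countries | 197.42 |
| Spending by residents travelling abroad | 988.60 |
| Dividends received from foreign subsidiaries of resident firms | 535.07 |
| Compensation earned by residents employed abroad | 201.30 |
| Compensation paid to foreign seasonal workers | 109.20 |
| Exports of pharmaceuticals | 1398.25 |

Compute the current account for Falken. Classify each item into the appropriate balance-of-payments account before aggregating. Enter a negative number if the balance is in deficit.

Goods: 1398.25 - 1875.74 = -477.49
Services: -988.60 - 527.05 - 135.34 + 482.48 + 363.76 = -804.75
Primary income: -109.20 + 201.30 + 535.07 - 537.05 = 90.12
Secondary income: -155.47 - 197.42 = -352.89
Current account = (-477.49) + (-804.75) + 90.12 + (-352.89) = -1545.01
(Excluded from the current account — financial account: sale of domestic government bonds to non-residents 529.97, acquisition of a foreign subsidiary by a resident firm (outward FDI) 1299.72, increase in resident deposits held at foreign banks 328.94.)

-1545.01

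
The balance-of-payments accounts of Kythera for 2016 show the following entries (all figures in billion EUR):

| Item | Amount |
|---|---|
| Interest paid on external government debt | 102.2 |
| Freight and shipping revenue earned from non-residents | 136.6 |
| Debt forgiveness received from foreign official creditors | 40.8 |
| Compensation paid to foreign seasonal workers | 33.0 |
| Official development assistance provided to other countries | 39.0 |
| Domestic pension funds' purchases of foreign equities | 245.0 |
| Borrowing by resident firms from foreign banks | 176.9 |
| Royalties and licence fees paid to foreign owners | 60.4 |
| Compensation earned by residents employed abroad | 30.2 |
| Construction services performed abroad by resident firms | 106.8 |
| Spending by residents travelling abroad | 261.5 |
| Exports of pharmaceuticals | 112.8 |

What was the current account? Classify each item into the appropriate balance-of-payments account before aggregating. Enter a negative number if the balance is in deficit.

Goods: 112.8
Services: -261.5 + 136.6 + 106.8 - 60.4 = -78.5
Primary income: -102.2 - 33.0 + 30.2 = -105.0
Secondary income: -39.0
Current account = 112.8 + (-78.5) + (-105.0) + (-39.0) = -109.7
(Excluded from the current account — capital account: debt forgiveness received from foreign official creditors 40.8; financial account: domestic pension funds' purchases of foreign equities 245.0, borrowing by resident firms from foreign banks 176.9.)

-109.7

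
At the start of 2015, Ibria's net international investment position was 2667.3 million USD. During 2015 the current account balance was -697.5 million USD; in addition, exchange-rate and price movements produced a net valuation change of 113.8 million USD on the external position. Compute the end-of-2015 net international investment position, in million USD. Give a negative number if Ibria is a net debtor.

Change in NIIP = current account + net valuation change = -697.5 + 113.8 = -583.7
End-of-year NIIP = 2667.3 + (-583.7) = 2083.6

2083.6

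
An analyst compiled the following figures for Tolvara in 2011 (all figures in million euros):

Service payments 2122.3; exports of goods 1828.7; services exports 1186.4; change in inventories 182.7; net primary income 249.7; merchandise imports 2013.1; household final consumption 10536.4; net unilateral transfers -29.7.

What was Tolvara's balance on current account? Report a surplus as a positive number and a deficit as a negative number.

-900.3

Goods balance = 1828.7 - 2013.1 = -184.4
Services balance = 1186.4 - 2122.3 = -935.9
Trade balance (goods + services) = -184.4 + (-935.9) = -1120.3
Net primary income = 249.7
Net secondary income = -29.7
Current account = -1120.3 + 249.7 + (-29.7) = -900.3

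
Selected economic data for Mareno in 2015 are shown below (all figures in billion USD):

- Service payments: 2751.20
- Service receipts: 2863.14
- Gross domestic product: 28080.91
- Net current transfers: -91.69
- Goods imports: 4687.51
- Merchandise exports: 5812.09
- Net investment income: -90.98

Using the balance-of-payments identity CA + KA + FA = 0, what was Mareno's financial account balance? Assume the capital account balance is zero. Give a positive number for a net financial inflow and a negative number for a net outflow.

-1053.85

Goods balance = 5812.09 - 4687.51 = 1124.58
Services balance = 2863.14 - 2751.20 = 111.94
Trade balance (goods + services) = 1124.58 + 111.94 = 1236.52
Net primary income = -90.98
Net secondary income = -91.69
Current account = 1236.52 + (-90.98) + (-91.69) = 1053.85
Financial account = -(1053.85) = -1053.85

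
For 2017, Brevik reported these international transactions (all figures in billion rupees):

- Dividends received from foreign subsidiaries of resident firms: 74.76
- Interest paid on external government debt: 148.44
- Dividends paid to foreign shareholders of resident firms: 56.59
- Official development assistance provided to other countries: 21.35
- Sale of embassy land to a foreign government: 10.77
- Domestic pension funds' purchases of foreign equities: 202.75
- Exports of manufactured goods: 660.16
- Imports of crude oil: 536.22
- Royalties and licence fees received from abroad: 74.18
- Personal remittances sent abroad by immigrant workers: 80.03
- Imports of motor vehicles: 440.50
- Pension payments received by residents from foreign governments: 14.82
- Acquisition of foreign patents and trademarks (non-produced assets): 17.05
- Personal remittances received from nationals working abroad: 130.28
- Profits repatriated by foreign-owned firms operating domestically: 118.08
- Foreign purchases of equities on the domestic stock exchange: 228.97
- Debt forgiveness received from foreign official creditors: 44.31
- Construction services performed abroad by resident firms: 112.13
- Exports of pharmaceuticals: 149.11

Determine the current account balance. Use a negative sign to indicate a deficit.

Goods: 660.16 - 536.22 + 149.11 - 440.50 = -167.45
Services: 112.13 + 74.18 = 186.31
Primary income: -118.08 - 148.44 + 74.76 - 56.59 = -248.35
Secondary income: -21.35 + 130.28 + 14.82 - 80.03 = 43.72
Current account = (-167.45) + 186.31 + (-248.35) + 43.72 = -185.77
(Excluded from the current account — capital account: sale of embassy land to a foreign government 10.77, acquisition of foreign patents and trademarks (non-produced assets) 17.05, debt forgiveness received from foreign official creditors 44.31; financial account: domestic pension funds' purchases of foreign equities 202.75, foreign purchases of equities on the domestic stock exchange 228.97.)

-185.77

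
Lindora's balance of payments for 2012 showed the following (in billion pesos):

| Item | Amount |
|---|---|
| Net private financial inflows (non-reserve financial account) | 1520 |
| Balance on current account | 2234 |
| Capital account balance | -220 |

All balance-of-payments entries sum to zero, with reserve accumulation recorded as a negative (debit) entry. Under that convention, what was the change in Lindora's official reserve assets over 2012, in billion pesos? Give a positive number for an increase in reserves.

3534

Official reserve transactions balance = -(2234 + (-220) + 1520) = -3534
An accumulation of reserves is recorded as a debit (negative entry), so the change in the stock of reserves is the negative of that balance.
Change in official reserves = -(-3534) = 3534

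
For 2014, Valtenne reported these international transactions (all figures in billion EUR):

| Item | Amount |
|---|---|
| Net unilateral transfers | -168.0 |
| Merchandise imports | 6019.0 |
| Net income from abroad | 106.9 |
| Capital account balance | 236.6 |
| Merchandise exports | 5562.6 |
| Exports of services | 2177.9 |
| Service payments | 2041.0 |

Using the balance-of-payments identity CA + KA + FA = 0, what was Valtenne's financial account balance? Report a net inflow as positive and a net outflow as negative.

Goods balance = 5562.6 - 6019.0 = -456.4
Services balance = 2177.9 - 2041.0 = 136.9
Trade balance (goods + services) = -456.4 + 136.9 = -319.5
Net primary income = 106.9
Net secondary income = -168.0
Current account = -319.5 + 106.9 + (-168.0) = -380.6
Financial account = -(-380.6 + 236.6) = 144.0

144.0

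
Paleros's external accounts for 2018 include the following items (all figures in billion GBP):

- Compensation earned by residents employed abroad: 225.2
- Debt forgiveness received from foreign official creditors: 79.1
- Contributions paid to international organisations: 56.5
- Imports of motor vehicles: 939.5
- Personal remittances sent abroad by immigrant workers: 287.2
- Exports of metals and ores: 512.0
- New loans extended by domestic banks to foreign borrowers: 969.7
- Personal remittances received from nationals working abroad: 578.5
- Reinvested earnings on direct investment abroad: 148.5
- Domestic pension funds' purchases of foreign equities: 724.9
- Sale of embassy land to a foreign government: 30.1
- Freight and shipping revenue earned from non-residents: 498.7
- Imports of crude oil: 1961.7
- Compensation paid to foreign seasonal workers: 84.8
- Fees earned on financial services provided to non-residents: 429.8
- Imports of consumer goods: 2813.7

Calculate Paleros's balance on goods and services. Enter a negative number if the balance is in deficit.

-4274.4

Goods: -939.5 - 2813.7 - 1961.7 + 512.0 = -5202.9
Services: 498.7 + 429.8 = 928.5
Trade balance = -5202.9 + 928.5 = -4274.4
(Excluded from the trade balance — primary income: compensation earned by residents employed abroad 225.2, reinvested earnings on direct investment abroad 148.5, compensation paid to foreign seasonal workers 84.8; capital account: debt forgiveness received from foreign official creditors 79.1, sale of embassy land to a foreign government 30.1; secondary income: contributions paid to international organisations 56.5, personal remittances sent abroad by immigrant workers 287.2, personal remittances received from nationals working abroad 578.5; financial account: new loans extended by domestic banks to foreign borrowers 969.7, domestic pension funds' purchases of foreign equities 724.9.)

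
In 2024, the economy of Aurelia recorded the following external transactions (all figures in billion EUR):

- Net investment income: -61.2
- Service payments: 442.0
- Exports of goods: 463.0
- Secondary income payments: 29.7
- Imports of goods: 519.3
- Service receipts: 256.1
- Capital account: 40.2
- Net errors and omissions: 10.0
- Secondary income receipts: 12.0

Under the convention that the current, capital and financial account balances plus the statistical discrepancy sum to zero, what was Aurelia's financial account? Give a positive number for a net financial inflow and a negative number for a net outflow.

Goods balance = 463.0 - 519.3 = -56.3
Services balance = 256.1 - 442.0 = -185.9
Trade balance (goods + services) = -56.3 + (-185.9) = -242.2
Net primary income = -61.2
Net secondary income = 12.0 - 29.7 = -17.7
Current account = -242.2 + (-61.2) + (-17.7) = -321.1
Financial account = -(-321.1 + 40.2 + 10.0) = 270.9

270.9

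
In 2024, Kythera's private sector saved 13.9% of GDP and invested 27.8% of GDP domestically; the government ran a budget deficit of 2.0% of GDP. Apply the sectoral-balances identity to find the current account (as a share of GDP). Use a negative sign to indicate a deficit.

-15.9

By the sectoral-balances identity, CA = (S_private - I) + (T - G).
Private balance = 13.9 - 27.8 = -13.9
Government balance (T - G) = -2.0
CA = -13.9 + (-2.0) = -15.9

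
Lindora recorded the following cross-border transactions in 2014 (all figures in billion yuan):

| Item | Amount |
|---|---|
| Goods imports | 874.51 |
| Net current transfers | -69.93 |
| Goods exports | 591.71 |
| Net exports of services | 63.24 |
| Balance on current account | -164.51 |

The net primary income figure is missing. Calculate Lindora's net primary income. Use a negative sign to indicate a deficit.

Current account = goods balance + services balance + net primary income + net secondary income
Sum of the known components = -289.49
Net primary income = CA - (known components) = -164.51 - (-289.49) = 124.98

124.98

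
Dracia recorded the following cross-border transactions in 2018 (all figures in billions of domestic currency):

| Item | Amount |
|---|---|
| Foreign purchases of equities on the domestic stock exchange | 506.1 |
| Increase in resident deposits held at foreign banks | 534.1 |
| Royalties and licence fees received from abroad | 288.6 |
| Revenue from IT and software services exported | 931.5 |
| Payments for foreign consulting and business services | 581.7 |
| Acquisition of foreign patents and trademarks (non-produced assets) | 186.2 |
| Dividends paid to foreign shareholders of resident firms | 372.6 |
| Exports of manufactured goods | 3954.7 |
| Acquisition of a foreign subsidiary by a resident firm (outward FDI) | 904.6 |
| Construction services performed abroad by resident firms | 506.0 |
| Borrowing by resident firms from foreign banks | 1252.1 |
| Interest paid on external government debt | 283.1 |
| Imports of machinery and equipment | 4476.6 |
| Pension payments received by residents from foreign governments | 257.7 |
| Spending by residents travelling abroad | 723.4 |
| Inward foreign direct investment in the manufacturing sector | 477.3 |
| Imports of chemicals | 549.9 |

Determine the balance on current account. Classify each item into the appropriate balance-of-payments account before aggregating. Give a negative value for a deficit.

Goods: -549.9 + 3954.7 - 4476.6 = -1071.8
Services: -581.7 - 723.4 + 506.0 + 931.5 + 288.6 = 421.0
Primary income: -283.1 - 372.6 = -655.7
Secondary income: 257.7
Current account = (-1071.8) + 421.0 + (-655.7) + 257.7 = -1048.8
(Excluded from the current account — financial account: foreign purchases of equities on the domestic stock exchange 506.1, increase in resident deposits held at foreign banks 534.1, acquisition of a foreign subsidiary by a resident firm (outward FDI) 904.6, borrowing by resident firms from foreign banks 1252.1, inward foreign direct investment in the manufacturing sector 477.3; capital account: acquisition of foreign patents and trademarks (non-produced assets) 186.2.)

-1048.8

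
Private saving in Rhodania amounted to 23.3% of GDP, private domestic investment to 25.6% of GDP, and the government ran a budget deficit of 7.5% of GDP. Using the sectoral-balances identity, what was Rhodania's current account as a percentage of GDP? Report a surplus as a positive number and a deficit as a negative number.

-9.8

By the sectoral-balances identity, CA = (S_private - I) + (T - G).
Private balance = 23.3 - 25.6 = -2.3
Government balance (T - G) = -7.5
CA = -2.3 + (-7.5) = -9.8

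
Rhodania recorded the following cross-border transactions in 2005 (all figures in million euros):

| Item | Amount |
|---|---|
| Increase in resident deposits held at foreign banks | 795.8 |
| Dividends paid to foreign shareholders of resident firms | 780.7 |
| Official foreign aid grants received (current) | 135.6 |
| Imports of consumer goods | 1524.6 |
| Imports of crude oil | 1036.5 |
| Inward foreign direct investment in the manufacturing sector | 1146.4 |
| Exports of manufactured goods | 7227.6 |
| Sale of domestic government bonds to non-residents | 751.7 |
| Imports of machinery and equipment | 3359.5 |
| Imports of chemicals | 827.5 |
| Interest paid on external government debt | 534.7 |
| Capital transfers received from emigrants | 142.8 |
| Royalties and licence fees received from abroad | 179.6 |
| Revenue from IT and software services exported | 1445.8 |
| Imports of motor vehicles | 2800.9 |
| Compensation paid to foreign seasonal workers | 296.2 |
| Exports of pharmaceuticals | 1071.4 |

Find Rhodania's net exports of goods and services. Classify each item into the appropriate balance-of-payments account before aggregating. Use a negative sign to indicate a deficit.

375.4

Goods: -3359.5 - 827.5 - 2800.9 - 1524.6 + 1071.4 - 1036.5 + 7227.6 = -1250.0
Services: 179.6 + 1445.8 = 1625.4
Trade balance = -1250.0 + 1625.4 = 375.4
(Excluded from the trade balance — financial account: increase in resident deposits held at foreign banks 795.8, inward foreign direct investment in the manufacturing sector 1146.4, sale of domestic government bonds to non-residents 751.7; primary income: dividends paid to foreign shareholders of resident firms 780.7, interest paid on external government debt 534.7, compensation paid to foreign seasonal workers 296.2; secondary income: official foreign aid grants received (current) 135.6; capital account: capital transfers received from emigrants 142.8.)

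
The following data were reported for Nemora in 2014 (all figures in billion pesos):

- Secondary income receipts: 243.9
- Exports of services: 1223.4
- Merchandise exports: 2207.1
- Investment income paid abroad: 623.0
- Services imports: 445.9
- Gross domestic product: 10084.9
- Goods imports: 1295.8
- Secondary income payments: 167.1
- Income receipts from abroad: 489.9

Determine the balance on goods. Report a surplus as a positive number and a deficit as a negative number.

Goods balance = 2207.1 - 1295.8 = 911.3

911.3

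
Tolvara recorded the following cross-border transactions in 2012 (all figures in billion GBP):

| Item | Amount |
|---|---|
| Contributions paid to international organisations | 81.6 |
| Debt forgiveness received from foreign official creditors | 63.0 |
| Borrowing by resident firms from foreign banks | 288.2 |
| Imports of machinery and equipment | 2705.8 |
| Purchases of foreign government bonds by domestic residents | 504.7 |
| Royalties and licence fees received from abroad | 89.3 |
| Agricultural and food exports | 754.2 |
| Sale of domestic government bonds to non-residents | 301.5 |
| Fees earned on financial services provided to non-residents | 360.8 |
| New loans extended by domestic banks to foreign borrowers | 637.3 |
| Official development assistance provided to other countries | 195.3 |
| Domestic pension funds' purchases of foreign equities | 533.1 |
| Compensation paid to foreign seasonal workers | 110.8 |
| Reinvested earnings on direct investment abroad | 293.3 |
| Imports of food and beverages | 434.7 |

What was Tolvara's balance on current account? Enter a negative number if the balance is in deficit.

-2030.6

Goods: 754.2 - 434.7 - 2705.8 = -2386.3
Services: 360.8 + 89.3 = 450.1
Primary income: 293.3 - 110.8 = 182.5
Secondary income: -81.6 - 195.3 = -276.9
Current account = (-2386.3) + 450.1 + 182.5 + (-276.9) = -2030.6
(Excluded from the current account — capital account: debt forgiveness received from foreign official creditors 63.0; financial account: borrowing by resident firms from foreign banks 288.2, purchases of foreign government bonds by domestic residents 504.7, sale of domestic government bonds to non-residents 301.5, new loans extended by domestic banks to foreign borrowers 637.3, domestic pension funds' purchases of foreign equities 533.1.)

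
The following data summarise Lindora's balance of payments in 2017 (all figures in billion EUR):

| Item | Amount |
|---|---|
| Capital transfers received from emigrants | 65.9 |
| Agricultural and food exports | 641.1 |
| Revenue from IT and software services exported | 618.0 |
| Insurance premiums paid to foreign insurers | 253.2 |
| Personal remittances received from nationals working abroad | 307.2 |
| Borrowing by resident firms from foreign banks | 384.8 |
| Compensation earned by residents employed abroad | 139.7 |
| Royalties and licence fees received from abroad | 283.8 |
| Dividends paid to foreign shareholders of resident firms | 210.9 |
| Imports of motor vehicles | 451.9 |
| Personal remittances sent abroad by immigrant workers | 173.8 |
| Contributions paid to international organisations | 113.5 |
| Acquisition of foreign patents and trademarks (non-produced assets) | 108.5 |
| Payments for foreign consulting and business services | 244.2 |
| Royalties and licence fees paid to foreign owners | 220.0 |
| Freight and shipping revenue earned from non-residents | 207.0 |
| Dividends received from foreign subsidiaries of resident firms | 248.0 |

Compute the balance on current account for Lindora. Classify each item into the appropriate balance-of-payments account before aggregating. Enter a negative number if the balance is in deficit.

Goods: 641.1 - 451.9 = 189.2
Services: -244.2 + 207.0 + 283.8 + 618.0 - 220.0 - 253.2 = 391.4
Primary income: -210.9 + 248.0 + 139.7 = 176.8
Secondary income: 307.2 - 173.8 - 113.5 = 19.9
Current account = 189.2 + 391.4 + 176.8 + 19.9 = 777.3
(Excluded from the current account — capital account: capital transfers received from emigrants 65.9, acquisition of foreign patents and trademarks (non-produced assets) 108.5; financial account: borrowing by resident firms from foreign banks 384.8.)

777.3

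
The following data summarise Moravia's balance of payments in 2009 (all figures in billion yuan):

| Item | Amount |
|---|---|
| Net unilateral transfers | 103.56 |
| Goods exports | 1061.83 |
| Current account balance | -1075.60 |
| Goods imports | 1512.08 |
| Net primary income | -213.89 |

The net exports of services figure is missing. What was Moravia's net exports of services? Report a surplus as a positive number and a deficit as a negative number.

Current account = goods balance + services balance + net primary income + net secondary income
Sum of the known components = -560.58
Net exports of services = CA - (known components) = -1075.60 - (-560.58) = -515.02

-515.02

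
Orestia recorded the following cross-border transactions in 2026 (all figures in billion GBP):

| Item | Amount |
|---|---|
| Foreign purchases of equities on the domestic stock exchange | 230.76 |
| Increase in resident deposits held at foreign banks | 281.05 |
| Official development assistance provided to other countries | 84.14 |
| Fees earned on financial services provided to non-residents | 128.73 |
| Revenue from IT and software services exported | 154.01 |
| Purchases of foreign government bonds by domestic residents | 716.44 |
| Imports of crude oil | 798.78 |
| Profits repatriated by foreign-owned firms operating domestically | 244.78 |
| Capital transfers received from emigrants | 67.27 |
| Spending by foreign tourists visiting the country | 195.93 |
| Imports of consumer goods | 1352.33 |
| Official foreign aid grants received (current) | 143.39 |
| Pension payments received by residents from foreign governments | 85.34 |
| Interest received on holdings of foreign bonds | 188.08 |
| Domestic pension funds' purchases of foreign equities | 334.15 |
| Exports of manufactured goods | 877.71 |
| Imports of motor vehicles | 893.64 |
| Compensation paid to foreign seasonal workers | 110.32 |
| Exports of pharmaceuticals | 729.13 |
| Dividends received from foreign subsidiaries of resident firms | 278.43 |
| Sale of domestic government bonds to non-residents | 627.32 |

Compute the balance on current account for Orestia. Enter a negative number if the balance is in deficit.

-703.24

Goods: 877.71 - 798.78 + 729.13 - 893.64 - 1352.33 = -1437.91
Services: 154.01 + 128.73 + 195.93 = 478.67
Primary income: 188.08 - 110.32 - 244.78 + 278.43 = 111.41
Secondary income: -84.14 + 85.34 + 143.39 = 144.59
Current account = (-1437.91) + 478.67 + 111.41 + 144.59 = -703.24
(Excluded from the current account — financial account: foreign purchases of equities on the domestic stock exchange 230.76, increase in resident deposits held at foreign banks 281.05, purchases of foreign government bonds by domestic residents 716.44, domestic pension funds' purchases of foreign equities 334.15, sale of domestic government bonds to non-residents 627.32; capital account: capital transfers received from emigrants 67.27.)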